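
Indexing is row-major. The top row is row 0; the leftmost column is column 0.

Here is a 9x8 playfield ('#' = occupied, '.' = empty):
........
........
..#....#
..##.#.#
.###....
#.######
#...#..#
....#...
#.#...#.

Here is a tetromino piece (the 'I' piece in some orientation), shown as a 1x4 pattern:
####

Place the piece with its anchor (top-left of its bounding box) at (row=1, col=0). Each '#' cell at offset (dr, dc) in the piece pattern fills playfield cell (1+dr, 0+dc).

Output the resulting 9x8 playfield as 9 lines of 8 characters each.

Fill (1+0,0+0) = (1,0)
Fill (1+0,0+1) = (1,1)
Fill (1+0,0+2) = (1,2)
Fill (1+0,0+3) = (1,3)

Answer: ........
####....
..#....#
..##.#.#
.###....
#.######
#...#..#
....#...
#.#...#.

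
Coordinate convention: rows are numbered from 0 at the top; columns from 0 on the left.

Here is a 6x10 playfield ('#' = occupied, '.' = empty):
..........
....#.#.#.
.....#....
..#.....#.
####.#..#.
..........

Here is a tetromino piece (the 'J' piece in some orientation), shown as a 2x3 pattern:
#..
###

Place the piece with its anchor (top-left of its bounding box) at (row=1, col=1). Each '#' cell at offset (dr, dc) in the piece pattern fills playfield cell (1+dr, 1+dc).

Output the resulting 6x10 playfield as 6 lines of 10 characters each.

Answer: ..........
.#..#.#.#.
.###.#....
..#.....#.
####.#..#.
..........

Derivation:
Fill (1+0,1+0) = (1,1)
Fill (1+1,1+0) = (2,1)
Fill (1+1,1+1) = (2,2)
Fill (1+1,1+2) = (2,3)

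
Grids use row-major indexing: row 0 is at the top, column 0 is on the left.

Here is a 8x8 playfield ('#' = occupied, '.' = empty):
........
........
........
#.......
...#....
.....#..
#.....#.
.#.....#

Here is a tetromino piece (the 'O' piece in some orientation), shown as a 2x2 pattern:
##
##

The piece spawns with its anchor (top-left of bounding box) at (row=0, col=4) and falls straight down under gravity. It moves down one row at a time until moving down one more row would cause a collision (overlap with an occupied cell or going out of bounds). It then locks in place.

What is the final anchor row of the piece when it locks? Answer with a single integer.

Answer: 3

Derivation:
Spawn at (row=0, col=4). Try each row:
  row 0: fits
  row 1: fits
  row 2: fits
  row 3: fits
  row 4: blocked -> lock at row 3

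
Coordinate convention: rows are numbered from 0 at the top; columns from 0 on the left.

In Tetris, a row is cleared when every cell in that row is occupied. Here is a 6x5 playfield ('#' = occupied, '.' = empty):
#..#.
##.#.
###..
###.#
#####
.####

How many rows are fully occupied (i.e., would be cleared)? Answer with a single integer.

Answer: 1

Derivation:
Check each row:
  row 0: 3 empty cells -> not full
  row 1: 2 empty cells -> not full
  row 2: 2 empty cells -> not full
  row 3: 1 empty cell -> not full
  row 4: 0 empty cells -> FULL (clear)
  row 5: 1 empty cell -> not full
Total rows cleared: 1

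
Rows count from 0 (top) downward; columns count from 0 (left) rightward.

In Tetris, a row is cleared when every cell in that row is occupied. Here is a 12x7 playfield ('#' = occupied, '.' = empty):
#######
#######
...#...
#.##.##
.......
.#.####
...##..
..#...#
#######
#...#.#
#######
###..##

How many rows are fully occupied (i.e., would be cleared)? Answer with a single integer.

Answer: 4

Derivation:
Check each row:
  row 0: 0 empty cells -> FULL (clear)
  row 1: 0 empty cells -> FULL (clear)
  row 2: 6 empty cells -> not full
  row 3: 2 empty cells -> not full
  row 4: 7 empty cells -> not full
  row 5: 2 empty cells -> not full
  row 6: 5 empty cells -> not full
  row 7: 5 empty cells -> not full
  row 8: 0 empty cells -> FULL (clear)
  row 9: 4 empty cells -> not full
  row 10: 0 empty cells -> FULL (clear)
  row 11: 2 empty cells -> not full
Total rows cleared: 4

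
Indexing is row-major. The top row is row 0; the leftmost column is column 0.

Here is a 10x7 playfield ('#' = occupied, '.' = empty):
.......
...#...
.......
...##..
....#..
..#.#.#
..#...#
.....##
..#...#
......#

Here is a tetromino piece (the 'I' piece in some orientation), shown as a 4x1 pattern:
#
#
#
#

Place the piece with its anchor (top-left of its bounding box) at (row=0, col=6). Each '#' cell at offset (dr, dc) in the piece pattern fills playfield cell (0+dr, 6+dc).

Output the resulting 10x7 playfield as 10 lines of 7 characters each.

Answer: ......#
...#..#
......#
...##.#
....#..
..#.#.#
..#...#
.....##
..#...#
......#

Derivation:
Fill (0+0,6+0) = (0,6)
Fill (0+1,6+0) = (1,6)
Fill (0+2,6+0) = (2,6)
Fill (0+3,6+0) = (3,6)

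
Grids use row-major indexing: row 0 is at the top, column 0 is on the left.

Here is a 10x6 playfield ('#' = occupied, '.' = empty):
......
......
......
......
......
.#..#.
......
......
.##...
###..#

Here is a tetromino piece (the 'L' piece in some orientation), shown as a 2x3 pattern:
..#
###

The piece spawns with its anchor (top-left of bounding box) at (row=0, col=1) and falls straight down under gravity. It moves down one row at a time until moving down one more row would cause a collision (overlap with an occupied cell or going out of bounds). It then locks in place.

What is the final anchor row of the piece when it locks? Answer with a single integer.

Spawn at (row=0, col=1). Try each row:
  row 0: fits
  row 1: fits
  row 2: fits
  row 3: fits
  row 4: blocked -> lock at row 3

Answer: 3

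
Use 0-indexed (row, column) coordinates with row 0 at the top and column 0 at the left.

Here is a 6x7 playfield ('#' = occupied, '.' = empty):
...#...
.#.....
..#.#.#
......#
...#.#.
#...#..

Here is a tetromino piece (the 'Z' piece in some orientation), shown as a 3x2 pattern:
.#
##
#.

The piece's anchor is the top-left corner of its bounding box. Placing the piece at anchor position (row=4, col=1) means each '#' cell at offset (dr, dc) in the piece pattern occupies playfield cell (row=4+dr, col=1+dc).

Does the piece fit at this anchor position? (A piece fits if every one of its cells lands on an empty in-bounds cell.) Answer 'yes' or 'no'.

Check each piece cell at anchor (4, 1):
  offset (0,1) -> (4,2): empty -> OK
  offset (1,0) -> (5,1): empty -> OK
  offset (1,1) -> (5,2): empty -> OK
  offset (2,0) -> (6,1): out of bounds -> FAIL
All cells valid: no

Answer: no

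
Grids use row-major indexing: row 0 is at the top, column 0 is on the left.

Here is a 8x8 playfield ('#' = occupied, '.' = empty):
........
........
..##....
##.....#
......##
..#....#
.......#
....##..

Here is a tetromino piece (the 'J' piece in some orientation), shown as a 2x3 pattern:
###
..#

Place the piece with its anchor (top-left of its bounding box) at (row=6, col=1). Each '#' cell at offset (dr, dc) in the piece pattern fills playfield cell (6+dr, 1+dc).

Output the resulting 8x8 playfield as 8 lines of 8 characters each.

Fill (6+0,1+0) = (6,1)
Fill (6+0,1+1) = (6,2)
Fill (6+0,1+2) = (6,3)
Fill (6+1,1+2) = (7,3)

Answer: ........
........
..##....
##.....#
......##
..#....#
.###...#
...###..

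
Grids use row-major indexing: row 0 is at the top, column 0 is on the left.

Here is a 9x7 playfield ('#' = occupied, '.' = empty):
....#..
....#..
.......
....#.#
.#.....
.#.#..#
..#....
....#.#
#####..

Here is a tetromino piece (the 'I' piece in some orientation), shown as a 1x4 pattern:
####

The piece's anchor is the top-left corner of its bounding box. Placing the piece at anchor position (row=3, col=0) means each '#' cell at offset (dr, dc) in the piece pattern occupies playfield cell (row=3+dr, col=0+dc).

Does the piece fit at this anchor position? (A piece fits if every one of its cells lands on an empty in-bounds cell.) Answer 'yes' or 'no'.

Answer: yes

Derivation:
Check each piece cell at anchor (3, 0):
  offset (0,0) -> (3,0): empty -> OK
  offset (0,1) -> (3,1): empty -> OK
  offset (0,2) -> (3,2): empty -> OK
  offset (0,3) -> (3,3): empty -> OK
All cells valid: yes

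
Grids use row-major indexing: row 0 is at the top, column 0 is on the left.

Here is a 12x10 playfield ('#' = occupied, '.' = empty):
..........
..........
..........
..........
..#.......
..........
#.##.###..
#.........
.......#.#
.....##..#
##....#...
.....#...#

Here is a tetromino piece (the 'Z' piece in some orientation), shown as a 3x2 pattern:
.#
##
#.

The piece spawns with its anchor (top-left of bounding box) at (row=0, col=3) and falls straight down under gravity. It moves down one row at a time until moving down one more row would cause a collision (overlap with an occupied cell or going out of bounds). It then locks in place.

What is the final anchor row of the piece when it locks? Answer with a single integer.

Spawn at (row=0, col=3). Try each row:
  row 0: fits
  row 1: fits
  row 2: fits
  row 3: fits
  row 4: blocked -> lock at row 3

Answer: 3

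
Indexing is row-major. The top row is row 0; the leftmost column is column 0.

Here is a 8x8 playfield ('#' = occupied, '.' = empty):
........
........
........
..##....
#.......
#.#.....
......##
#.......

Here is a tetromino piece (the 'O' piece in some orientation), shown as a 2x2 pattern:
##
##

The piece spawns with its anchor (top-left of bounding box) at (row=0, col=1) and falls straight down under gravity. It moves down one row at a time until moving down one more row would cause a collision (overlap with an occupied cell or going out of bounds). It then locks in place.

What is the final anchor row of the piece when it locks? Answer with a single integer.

Spawn at (row=0, col=1). Try each row:
  row 0: fits
  row 1: fits
  row 2: blocked -> lock at row 1

Answer: 1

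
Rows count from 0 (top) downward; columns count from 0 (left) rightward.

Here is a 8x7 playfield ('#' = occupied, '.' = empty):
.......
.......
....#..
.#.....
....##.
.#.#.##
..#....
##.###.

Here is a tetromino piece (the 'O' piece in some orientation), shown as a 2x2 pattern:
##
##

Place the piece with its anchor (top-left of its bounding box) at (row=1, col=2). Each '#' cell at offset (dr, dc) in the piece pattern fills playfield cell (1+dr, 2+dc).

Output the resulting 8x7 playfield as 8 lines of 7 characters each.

Fill (1+0,2+0) = (1,2)
Fill (1+0,2+1) = (1,3)
Fill (1+1,2+0) = (2,2)
Fill (1+1,2+1) = (2,3)

Answer: .......
..##...
..###..
.#.....
....##.
.#.#.##
..#....
##.###.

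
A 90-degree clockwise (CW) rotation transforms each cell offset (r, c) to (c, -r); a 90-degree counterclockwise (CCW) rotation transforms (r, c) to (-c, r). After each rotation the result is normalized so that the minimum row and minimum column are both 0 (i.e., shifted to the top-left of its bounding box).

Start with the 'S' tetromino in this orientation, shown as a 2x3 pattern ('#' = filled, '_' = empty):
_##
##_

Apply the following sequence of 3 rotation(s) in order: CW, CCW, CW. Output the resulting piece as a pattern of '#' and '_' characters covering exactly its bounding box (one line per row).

Answer: #_
##
_#

Derivation:
Start:
_##
##_
After rotation 1 (CW):
#_
##
_#
After rotation 2 (CCW):
_##
##_
After rotation 3 (CW):
#_
##
_#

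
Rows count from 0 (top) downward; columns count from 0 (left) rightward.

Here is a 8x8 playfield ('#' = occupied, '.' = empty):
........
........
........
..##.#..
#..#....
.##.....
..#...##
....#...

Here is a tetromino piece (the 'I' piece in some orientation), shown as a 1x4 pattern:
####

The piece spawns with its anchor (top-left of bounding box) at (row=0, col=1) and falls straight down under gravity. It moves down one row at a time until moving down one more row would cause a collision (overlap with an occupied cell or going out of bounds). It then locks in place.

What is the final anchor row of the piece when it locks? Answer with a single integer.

Spawn at (row=0, col=1). Try each row:
  row 0: fits
  row 1: fits
  row 2: fits
  row 3: blocked -> lock at row 2

Answer: 2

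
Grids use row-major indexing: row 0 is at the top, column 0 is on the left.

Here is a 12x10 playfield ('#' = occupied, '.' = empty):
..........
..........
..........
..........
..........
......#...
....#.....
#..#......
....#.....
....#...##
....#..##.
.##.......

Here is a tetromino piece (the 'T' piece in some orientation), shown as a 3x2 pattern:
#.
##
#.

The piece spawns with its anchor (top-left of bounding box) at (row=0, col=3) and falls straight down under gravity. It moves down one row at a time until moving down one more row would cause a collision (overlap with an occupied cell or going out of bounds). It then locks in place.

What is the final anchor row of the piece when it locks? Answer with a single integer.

Spawn at (row=0, col=3). Try each row:
  row 0: fits
  row 1: fits
  row 2: fits
  row 3: fits
  row 4: fits
  row 5: blocked -> lock at row 4

Answer: 4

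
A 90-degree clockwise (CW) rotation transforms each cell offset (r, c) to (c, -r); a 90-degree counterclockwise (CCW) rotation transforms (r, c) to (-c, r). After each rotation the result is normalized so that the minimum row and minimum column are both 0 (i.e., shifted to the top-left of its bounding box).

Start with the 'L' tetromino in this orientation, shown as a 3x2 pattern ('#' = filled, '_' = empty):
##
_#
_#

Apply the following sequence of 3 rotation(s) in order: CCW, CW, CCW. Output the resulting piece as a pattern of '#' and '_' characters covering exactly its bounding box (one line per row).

Start:
##
_#
_#
After rotation 1 (CCW):
###
#__
After rotation 2 (CW):
##
_#
_#
After rotation 3 (CCW):
###
#__

Answer: ###
#__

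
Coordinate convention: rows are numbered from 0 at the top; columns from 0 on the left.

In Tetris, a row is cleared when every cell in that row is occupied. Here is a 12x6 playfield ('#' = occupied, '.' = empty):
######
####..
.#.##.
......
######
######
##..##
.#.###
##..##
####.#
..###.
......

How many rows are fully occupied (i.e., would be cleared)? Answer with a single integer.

Answer: 3

Derivation:
Check each row:
  row 0: 0 empty cells -> FULL (clear)
  row 1: 2 empty cells -> not full
  row 2: 3 empty cells -> not full
  row 3: 6 empty cells -> not full
  row 4: 0 empty cells -> FULL (clear)
  row 5: 0 empty cells -> FULL (clear)
  row 6: 2 empty cells -> not full
  row 7: 2 empty cells -> not full
  row 8: 2 empty cells -> not full
  row 9: 1 empty cell -> not full
  row 10: 3 empty cells -> not full
  row 11: 6 empty cells -> not full
Total rows cleared: 3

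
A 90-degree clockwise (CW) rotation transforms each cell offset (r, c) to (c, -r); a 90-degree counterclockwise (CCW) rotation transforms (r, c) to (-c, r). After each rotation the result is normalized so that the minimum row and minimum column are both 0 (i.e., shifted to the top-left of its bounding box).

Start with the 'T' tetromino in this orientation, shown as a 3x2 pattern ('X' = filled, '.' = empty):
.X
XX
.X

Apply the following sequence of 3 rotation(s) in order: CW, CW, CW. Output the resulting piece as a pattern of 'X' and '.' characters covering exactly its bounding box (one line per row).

Answer: XXX
.X.

Derivation:
Start:
.X
XX
.X
After rotation 1 (CW):
.X.
XXX
After rotation 2 (CW):
X.
XX
X.
After rotation 3 (CW):
XXX
.X.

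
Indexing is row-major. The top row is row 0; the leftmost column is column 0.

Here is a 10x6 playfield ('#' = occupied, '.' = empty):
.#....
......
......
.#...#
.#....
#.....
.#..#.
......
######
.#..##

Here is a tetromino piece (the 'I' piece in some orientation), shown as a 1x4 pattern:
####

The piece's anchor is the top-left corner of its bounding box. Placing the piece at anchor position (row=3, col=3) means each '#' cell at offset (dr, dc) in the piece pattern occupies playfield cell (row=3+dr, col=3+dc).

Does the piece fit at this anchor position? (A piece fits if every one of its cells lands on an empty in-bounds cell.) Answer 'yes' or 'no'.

Check each piece cell at anchor (3, 3):
  offset (0,0) -> (3,3): empty -> OK
  offset (0,1) -> (3,4): empty -> OK
  offset (0,2) -> (3,5): occupied ('#') -> FAIL
  offset (0,3) -> (3,6): out of bounds -> FAIL
All cells valid: no

Answer: no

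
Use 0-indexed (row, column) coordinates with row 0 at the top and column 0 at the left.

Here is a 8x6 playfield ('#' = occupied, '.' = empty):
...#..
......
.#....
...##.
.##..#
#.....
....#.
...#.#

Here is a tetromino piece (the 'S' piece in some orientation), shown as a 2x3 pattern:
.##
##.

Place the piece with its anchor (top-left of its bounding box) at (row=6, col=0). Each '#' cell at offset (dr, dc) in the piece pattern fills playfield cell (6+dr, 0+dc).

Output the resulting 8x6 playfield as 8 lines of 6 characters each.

Answer: ...#..
......
.#....
...##.
.##..#
#.....
.##.#.
##.#.#

Derivation:
Fill (6+0,0+1) = (6,1)
Fill (6+0,0+2) = (6,2)
Fill (6+1,0+0) = (7,0)
Fill (6+1,0+1) = (7,1)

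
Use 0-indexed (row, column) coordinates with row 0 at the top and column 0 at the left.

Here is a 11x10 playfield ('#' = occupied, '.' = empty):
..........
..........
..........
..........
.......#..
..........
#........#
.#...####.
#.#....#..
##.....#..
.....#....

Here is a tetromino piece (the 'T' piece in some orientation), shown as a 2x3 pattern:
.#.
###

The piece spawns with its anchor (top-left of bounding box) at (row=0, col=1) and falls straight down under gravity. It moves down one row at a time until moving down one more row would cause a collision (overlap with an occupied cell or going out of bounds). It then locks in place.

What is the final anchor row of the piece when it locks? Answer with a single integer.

Answer: 5

Derivation:
Spawn at (row=0, col=1). Try each row:
  row 0: fits
  row 1: fits
  row 2: fits
  row 3: fits
  row 4: fits
  row 5: fits
  row 6: blocked -> lock at row 5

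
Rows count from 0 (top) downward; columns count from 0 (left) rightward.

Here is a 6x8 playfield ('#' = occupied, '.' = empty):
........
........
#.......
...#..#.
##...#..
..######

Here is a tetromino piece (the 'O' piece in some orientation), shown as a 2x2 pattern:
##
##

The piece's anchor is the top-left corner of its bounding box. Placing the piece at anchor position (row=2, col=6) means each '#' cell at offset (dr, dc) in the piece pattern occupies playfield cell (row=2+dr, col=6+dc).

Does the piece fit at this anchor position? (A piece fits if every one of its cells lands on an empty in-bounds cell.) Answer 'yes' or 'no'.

Answer: no

Derivation:
Check each piece cell at anchor (2, 6):
  offset (0,0) -> (2,6): empty -> OK
  offset (0,1) -> (2,7): empty -> OK
  offset (1,0) -> (3,6): occupied ('#') -> FAIL
  offset (1,1) -> (3,7): empty -> OK
All cells valid: no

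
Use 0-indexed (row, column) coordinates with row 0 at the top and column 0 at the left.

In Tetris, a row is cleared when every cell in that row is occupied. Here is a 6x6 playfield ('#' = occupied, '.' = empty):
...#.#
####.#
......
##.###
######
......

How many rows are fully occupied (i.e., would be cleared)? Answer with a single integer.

Answer: 1

Derivation:
Check each row:
  row 0: 4 empty cells -> not full
  row 1: 1 empty cell -> not full
  row 2: 6 empty cells -> not full
  row 3: 1 empty cell -> not full
  row 4: 0 empty cells -> FULL (clear)
  row 5: 6 empty cells -> not full
Total rows cleared: 1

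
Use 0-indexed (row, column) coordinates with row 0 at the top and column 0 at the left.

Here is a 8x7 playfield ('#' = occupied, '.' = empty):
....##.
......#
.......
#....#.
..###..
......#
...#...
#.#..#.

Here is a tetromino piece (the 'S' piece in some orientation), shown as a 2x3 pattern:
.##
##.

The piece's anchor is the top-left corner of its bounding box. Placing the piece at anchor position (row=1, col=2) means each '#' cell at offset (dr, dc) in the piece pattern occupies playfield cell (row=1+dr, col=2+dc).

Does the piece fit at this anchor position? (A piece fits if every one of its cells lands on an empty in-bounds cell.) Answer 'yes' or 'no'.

Answer: yes

Derivation:
Check each piece cell at anchor (1, 2):
  offset (0,1) -> (1,3): empty -> OK
  offset (0,2) -> (1,4): empty -> OK
  offset (1,0) -> (2,2): empty -> OK
  offset (1,1) -> (2,3): empty -> OK
All cells valid: yes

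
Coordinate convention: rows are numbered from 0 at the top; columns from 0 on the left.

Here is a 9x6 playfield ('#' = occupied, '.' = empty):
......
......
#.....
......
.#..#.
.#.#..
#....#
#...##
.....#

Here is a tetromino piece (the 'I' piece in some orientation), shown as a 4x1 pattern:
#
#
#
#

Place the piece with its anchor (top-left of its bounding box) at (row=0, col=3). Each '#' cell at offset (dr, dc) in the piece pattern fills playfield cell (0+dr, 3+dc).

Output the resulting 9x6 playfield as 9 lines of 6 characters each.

Fill (0+0,3+0) = (0,3)
Fill (0+1,3+0) = (1,3)
Fill (0+2,3+0) = (2,3)
Fill (0+3,3+0) = (3,3)

Answer: ...#..
...#..
#..#..
...#..
.#..#.
.#.#..
#....#
#...##
.....#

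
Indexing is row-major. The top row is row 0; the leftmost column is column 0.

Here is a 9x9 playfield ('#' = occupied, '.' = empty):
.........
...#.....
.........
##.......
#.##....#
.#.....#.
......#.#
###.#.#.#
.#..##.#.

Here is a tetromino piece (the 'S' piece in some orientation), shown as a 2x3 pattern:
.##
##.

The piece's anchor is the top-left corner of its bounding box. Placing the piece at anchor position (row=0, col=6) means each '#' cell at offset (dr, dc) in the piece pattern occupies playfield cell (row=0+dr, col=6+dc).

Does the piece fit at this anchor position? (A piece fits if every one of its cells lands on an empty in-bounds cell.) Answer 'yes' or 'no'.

Answer: yes

Derivation:
Check each piece cell at anchor (0, 6):
  offset (0,1) -> (0,7): empty -> OK
  offset (0,2) -> (0,8): empty -> OK
  offset (1,0) -> (1,6): empty -> OK
  offset (1,1) -> (1,7): empty -> OK
All cells valid: yes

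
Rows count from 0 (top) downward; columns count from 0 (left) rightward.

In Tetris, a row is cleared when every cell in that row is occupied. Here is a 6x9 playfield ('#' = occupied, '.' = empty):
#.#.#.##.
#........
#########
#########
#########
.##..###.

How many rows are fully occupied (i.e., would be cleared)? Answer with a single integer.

Answer: 3

Derivation:
Check each row:
  row 0: 4 empty cells -> not full
  row 1: 8 empty cells -> not full
  row 2: 0 empty cells -> FULL (clear)
  row 3: 0 empty cells -> FULL (clear)
  row 4: 0 empty cells -> FULL (clear)
  row 5: 4 empty cells -> not full
Total rows cleared: 3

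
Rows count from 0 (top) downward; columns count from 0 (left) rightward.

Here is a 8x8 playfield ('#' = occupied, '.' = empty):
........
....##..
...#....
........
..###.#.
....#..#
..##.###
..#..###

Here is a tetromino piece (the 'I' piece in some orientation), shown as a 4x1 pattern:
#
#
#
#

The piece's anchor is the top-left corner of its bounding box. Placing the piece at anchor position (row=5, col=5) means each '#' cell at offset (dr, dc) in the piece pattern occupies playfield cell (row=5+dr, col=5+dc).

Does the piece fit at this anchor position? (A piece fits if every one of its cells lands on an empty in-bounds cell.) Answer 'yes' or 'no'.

Answer: no

Derivation:
Check each piece cell at anchor (5, 5):
  offset (0,0) -> (5,5): empty -> OK
  offset (1,0) -> (6,5): occupied ('#') -> FAIL
  offset (2,0) -> (7,5): occupied ('#') -> FAIL
  offset (3,0) -> (8,5): out of bounds -> FAIL
All cells valid: no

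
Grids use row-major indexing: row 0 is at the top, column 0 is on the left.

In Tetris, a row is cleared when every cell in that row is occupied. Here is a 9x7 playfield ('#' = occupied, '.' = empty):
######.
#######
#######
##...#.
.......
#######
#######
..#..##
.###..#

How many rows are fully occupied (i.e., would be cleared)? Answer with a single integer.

Check each row:
  row 0: 1 empty cell -> not full
  row 1: 0 empty cells -> FULL (clear)
  row 2: 0 empty cells -> FULL (clear)
  row 3: 4 empty cells -> not full
  row 4: 7 empty cells -> not full
  row 5: 0 empty cells -> FULL (clear)
  row 6: 0 empty cells -> FULL (clear)
  row 7: 4 empty cells -> not full
  row 8: 3 empty cells -> not full
Total rows cleared: 4

Answer: 4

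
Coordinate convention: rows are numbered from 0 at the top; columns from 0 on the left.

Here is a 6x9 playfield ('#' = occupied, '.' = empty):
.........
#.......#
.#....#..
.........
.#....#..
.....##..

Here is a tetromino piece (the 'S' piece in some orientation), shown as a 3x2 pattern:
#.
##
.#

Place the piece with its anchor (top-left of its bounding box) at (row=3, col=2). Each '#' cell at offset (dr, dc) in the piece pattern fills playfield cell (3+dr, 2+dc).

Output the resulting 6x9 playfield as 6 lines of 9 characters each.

Answer: .........
#.......#
.#....#..
..#......
.###..#..
...#.##..

Derivation:
Fill (3+0,2+0) = (3,2)
Fill (3+1,2+0) = (4,2)
Fill (3+1,2+1) = (4,3)
Fill (3+2,2+1) = (5,3)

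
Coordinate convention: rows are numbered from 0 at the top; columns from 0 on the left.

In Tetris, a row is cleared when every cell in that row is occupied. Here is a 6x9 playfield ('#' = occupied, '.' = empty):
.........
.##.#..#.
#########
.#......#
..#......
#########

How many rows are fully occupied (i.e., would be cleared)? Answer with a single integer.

Answer: 2

Derivation:
Check each row:
  row 0: 9 empty cells -> not full
  row 1: 5 empty cells -> not full
  row 2: 0 empty cells -> FULL (clear)
  row 3: 7 empty cells -> not full
  row 4: 8 empty cells -> not full
  row 5: 0 empty cells -> FULL (clear)
Total rows cleared: 2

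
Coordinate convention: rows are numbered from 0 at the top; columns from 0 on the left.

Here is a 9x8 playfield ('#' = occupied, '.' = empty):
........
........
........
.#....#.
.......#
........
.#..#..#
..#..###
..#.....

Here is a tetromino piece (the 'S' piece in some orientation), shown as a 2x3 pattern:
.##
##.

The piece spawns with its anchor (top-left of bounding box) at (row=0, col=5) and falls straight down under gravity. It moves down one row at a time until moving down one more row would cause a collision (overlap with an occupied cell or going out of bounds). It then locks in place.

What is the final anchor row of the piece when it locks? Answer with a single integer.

Answer: 1

Derivation:
Spawn at (row=0, col=5). Try each row:
  row 0: fits
  row 1: fits
  row 2: blocked -> lock at row 1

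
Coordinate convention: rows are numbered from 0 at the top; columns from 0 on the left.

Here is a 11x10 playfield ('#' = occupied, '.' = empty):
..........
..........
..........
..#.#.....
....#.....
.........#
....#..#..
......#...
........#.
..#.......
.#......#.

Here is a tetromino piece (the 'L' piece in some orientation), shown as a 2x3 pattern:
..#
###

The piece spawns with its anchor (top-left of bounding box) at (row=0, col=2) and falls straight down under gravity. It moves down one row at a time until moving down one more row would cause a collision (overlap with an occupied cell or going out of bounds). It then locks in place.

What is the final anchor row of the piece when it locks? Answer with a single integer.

Spawn at (row=0, col=2). Try each row:
  row 0: fits
  row 1: fits
  row 2: blocked -> lock at row 1

Answer: 1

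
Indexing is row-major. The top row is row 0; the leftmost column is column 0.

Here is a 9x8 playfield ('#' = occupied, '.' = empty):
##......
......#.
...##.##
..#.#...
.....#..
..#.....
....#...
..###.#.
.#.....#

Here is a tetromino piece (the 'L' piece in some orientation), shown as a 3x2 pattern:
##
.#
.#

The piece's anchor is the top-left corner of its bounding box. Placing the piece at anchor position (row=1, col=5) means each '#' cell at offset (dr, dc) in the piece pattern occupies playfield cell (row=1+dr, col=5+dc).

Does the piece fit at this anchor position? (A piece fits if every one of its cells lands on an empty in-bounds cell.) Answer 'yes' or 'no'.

Check each piece cell at anchor (1, 5):
  offset (0,0) -> (1,5): empty -> OK
  offset (0,1) -> (1,6): occupied ('#') -> FAIL
  offset (1,1) -> (2,6): occupied ('#') -> FAIL
  offset (2,1) -> (3,6): empty -> OK
All cells valid: no

Answer: no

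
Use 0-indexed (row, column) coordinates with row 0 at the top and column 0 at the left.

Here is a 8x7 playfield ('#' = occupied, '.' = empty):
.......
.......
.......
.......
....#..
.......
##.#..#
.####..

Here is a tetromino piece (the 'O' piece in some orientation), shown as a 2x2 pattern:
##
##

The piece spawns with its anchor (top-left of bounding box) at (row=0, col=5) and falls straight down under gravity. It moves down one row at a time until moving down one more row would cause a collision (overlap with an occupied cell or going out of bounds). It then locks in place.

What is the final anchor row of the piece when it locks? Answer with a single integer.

Spawn at (row=0, col=5). Try each row:
  row 0: fits
  row 1: fits
  row 2: fits
  row 3: fits
  row 4: fits
  row 5: blocked -> lock at row 4

Answer: 4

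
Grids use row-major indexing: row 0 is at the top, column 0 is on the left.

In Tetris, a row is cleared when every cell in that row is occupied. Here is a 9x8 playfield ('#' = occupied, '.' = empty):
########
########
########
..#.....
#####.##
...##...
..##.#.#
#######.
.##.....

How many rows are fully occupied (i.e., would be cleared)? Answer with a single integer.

Check each row:
  row 0: 0 empty cells -> FULL (clear)
  row 1: 0 empty cells -> FULL (clear)
  row 2: 0 empty cells -> FULL (clear)
  row 3: 7 empty cells -> not full
  row 4: 1 empty cell -> not full
  row 5: 6 empty cells -> not full
  row 6: 4 empty cells -> not full
  row 7: 1 empty cell -> not full
  row 8: 6 empty cells -> not full
Total rows cleared: 3

Answer: 3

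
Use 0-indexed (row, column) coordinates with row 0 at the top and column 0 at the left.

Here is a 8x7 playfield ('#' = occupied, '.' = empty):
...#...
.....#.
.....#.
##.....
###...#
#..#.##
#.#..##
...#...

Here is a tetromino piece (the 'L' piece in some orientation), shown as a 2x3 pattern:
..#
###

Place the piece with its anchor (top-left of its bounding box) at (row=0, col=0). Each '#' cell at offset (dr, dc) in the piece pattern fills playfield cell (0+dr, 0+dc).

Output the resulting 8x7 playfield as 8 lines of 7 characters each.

Answer: ..##...
###..#.
.....#.
##.....
###...#
#..#.##
#.#..##
...#...

Derivation:
Fill (0+0,0+2) = (0,2)
Fill (0+1,0+0) = (1,0)
Fill (0+1,0+1) = (1,1)
Fill (0+1,0+2) = (1,2)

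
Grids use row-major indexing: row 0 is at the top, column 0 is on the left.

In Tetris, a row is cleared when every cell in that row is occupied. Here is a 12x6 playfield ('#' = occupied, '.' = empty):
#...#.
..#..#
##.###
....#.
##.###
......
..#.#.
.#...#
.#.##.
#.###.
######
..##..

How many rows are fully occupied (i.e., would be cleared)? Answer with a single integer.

Check each row:
  row 0: 4 empty cells -> not full
  row 1: 4 empty cells -> not full
  row 2: 1 empty cell -> not full
  row 3: 5 empty cells -> not full
  row 4: 1 empty cell -> not full
  row 5: 6 empty cells -> not full
  row 6: 4 empty cells -> not full
  row 7: 4 empty cells -> not full
  row 8: 3 empty cells -> not full
  row 9: 2 empty cells -> not full
  row 10: 0 empty cells -> FULL (clear)
  row 11: 4 empty cells -> not full
Total rows cleared: 1

Answer: 1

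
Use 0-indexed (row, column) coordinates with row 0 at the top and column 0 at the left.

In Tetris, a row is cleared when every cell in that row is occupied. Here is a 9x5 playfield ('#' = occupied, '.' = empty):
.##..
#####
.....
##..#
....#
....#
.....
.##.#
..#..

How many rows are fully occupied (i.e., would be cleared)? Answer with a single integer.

Check each row:
  row 0: 3 empty cells -> not full
  row 1: 0 empty cells -> FULL (clear)
  row 2: 5 empty cells -> not full
  row 3: 2 empty cells -> not full
  row 4: 4 empty cells -> not full
  row 5: 4 empty cells -> not full
  row 6: 5 empty cells -> not full
  row 7: 2 empty cells -> not full
  row 8: 4 empty cells -> not full
Total rows cleared: 1

Answer: 1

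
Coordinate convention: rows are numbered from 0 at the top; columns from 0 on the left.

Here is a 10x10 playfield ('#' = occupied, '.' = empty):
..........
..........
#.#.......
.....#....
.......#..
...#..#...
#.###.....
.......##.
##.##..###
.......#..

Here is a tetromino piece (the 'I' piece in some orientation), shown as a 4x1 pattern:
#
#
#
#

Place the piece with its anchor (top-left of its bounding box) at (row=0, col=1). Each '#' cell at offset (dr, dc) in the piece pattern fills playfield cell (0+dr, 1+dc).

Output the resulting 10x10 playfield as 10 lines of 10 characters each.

Answer: .#........
.#........
###.......
.#...#....
.......#..
...#..#...
#.###.....
.......##.
##.##..###
.......#..

Derivation:
Fill (0+0,1+0) = (0,1)
Fill (0+1,1+0) = (1,1)
Fill (0+2,1+0) = (2,1)
Fill (0+3,1+0) = (3,1)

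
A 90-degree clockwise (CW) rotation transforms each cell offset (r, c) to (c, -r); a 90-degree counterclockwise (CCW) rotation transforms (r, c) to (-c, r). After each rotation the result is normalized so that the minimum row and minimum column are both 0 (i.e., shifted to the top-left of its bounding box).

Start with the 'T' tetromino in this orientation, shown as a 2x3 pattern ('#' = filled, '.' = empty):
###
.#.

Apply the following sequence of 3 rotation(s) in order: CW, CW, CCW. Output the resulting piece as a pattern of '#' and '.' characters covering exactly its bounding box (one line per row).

Start:
###
.#.
After rotation 1 (CW):
.#
##
.#
After rotation 2 (CW):
.#.
###
After rotation 3 (CCW):
.#
##
.#

Answer: .#
##
.#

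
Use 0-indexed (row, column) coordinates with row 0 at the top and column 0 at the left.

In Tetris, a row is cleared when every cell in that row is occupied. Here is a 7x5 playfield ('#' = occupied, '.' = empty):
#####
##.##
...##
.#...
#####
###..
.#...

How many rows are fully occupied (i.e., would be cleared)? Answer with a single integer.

Answer: 2

Derivation:
Check each row:
  row 0: 0 empty cells -> FULL (clear)
  row 1: 1 empty cell -> not full
  row 2: 3 empty cells -> not full
  row 3: 4 empty cells -> not full
  row 4: 0 empty cells -> FULL (clear)
  row 5: 2 empty cells -> not full
  row 6: 4 empty cells -> not full
Total rows cleared: 2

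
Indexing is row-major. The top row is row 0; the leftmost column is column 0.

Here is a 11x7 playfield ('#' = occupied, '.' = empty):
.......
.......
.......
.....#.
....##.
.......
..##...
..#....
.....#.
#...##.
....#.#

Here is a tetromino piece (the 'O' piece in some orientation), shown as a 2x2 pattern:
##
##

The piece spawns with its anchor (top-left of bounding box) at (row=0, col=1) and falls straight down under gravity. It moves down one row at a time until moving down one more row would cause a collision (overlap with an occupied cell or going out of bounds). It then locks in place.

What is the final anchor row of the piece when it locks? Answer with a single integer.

Spawn at (row=0, col=1). Try each row:
  row 0: fits
  row 1: fits
  row 2: fits
  row 3: fits
  row 4: fits
  row 5: blocked -> lock at row 4

Answer: 4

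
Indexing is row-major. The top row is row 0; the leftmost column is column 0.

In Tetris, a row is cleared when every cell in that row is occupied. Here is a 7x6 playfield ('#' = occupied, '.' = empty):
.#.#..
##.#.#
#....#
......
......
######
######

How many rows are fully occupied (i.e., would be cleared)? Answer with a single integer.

Check each row:
  row 0: 4 empty cells -> not full
  row 1: 2 empty cells -> not full
  row 2: 4 empty cells -> not full
  row 3: 6 empty cells -> not full
  row 4: 6 empty cells -> not full
  row 5: 0 empty cells -> FULL (clear)
  row 6: 0 empty cells -> FULL (clear)
Total rows cleared: 2

Answer: 2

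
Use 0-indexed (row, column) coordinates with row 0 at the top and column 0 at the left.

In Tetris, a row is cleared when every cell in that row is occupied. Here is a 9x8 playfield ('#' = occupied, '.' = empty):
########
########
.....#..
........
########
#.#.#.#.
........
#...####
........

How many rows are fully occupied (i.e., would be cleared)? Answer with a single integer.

Answer: 3

Derivation:
Check each row:
  row 0: 0 empty cells -> FULL (clear)
  row 1: 0 empty cells -> FULL (clear)
  row 2: 7 empty cells -> not full
  row 3: 8 empty cells -> not full
  row 4: 0 empty cells -> FULL (clear)
  row 5: 4 empty cells -> not full
  row 6: 8 empty cells -> not full
  row 7: 3 empty cells -> not full
  row 8: 8 empty cells -> not full
Total rows cleared: 3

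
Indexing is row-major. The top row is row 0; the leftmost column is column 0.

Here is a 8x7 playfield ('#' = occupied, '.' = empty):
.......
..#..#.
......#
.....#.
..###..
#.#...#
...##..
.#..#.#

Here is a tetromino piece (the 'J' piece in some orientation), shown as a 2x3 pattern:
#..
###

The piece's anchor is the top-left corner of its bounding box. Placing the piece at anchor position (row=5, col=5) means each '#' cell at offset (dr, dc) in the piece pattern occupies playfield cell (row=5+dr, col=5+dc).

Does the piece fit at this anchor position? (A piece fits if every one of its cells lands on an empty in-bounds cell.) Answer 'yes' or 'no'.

Check each piece cell at anchor (5, 5):
  offset (0,0) -> (5,5): empty -> OK
  offset (1,0) -> (6,5): empty -> OK
  offset (1,1) -> (6,6): empty -> OK
  offset (1,2) -> (6,7): out of bounds -> FAIL
All cells valid: no

Answer: no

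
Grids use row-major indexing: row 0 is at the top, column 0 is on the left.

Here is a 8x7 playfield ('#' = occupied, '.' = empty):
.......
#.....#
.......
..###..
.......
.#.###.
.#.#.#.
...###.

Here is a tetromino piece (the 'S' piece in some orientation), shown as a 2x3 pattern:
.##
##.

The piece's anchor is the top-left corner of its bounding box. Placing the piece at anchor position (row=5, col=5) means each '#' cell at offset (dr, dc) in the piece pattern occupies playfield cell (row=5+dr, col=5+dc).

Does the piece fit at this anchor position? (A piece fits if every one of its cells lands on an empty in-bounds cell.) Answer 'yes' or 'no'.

Answer: no

Derivation:
Check each piece cell at anchor (5, 5):
  offset (0,1) -> (5,6): empty -> OK
  offset (0,2) -> (5,7): out of bounds -> FAIL
  offset (1,0) -> (6,5): occupied ('#') -> FAIL
  offset (1,1) -> (6,6): empty -> OK
All cells valid: no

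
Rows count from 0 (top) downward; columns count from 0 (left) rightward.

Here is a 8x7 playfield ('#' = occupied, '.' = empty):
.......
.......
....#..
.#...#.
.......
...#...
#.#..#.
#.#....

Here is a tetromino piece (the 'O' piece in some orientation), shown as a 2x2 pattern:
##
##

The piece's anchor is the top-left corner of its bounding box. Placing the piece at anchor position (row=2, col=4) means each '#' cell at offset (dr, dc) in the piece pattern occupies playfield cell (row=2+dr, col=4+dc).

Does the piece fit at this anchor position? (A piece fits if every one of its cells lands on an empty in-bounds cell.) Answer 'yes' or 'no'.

Answer: no

Derivation:
Check each piece cell at anchor (2, 4):
  offset (0,0) -> (2,4): occupied ('#') -> FAIL
  offset (0,1) -> (2,5): empty -> OK
  offset (1,0) -> (3,4): empty -> OK
  offset (1,1) -> (3,5): occupied ('#') -> FAIL
All cells valid: no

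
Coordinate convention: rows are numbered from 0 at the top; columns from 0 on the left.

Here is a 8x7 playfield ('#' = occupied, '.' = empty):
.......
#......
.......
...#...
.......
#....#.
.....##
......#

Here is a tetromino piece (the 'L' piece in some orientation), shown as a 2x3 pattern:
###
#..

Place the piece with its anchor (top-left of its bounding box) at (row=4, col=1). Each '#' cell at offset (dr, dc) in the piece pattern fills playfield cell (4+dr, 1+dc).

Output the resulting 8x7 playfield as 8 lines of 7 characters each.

Fill (4+0,1+0) = (4,1)
Fill (4+0,1+1) = (4,2)
Fill (4+0,1+2) = (4,3)
Fill (4+1,1+0) = (5,1)

Answer: .......
#......
.......
...#...
.###...
##...#.
.....##
......#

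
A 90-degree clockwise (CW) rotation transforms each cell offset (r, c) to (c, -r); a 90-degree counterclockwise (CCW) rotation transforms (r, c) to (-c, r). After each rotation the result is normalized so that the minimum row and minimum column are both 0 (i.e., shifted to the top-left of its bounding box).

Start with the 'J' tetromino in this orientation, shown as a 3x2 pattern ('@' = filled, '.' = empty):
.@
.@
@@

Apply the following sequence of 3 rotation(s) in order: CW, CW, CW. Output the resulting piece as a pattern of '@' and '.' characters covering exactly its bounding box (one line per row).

Answer: @@@
..@

Derivation:
Start:
.@
.@
@@
After rotation 1 (CW):
@..
@@@
After rotation 2 (CW):
@@
@.
@.
After rotation 3 (CW):
@@@
..@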